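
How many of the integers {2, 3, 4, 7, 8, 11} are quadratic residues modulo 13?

2

(2/13) = -1 → non-residue.
(3/13) = +1 → QR.
(4/13) = +1 → QR.
(7/13) = -1 → non-residue.
(8/13) = -1 → non-residue.
(11/13) = -1 → non-residue.
Total quadratic residues among the 6: 2.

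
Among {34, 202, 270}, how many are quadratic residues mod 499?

(34/499) = +1 → QR.
(202/499) = -1 → non-residue.
(270/499) = +1 → QR.
Total quadratic residues among the 3: 2.

2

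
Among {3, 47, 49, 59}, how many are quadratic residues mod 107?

3

(3/107) = +1 → QR.
(47/107) = +1 → QR.
(49/107) = +1 → QR.
(59/107) = -1 → non-residue.
Total quadratic residues among the 4: 3.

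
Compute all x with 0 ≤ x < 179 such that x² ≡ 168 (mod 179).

40, 139

Since 179 ≡ 3 (mod 4), a square root of 168 is 168^((179+1)/4) = 168^45 mod 179.
Repeated squaring: 168^2≡121, 168^4≡142, 168^8≡116, 168^16≡31, 168^32≡66 (mod 179).
168^45 = 168^(32+8+4+1) ≡ 139 (mod 179).
Check: 139² = 19321 ≡ 168 (mod 179). The two roots are 40 and 139.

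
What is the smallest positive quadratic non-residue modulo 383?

(2/383) = +1, so 2 is a residue.
(3/383) = +1, so 3 is a residue.
(4/383) = +1, so 4 is a residue.
(5/383) = −1, so 5 is the smallest positive non-residue mod 383.

5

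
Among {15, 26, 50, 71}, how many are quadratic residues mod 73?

(15/73) = -1 → non-residue.
(26/73) = -1 → non-residue.
(50/73) = +1 → QR.
(71/73) = +1 → QR.
Total quadratic residues among the 4: 2.

2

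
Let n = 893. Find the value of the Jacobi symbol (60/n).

1

Pull out 2^2: since 893 ≡ 5 (mod 8), (2/893) = -1, so (2/893)^2 = +1.
Reciprocity: 15 ≡ 3 and 893 ≡ 1 (mod 4), so (15/893) = +(893/15).
Reduce top mod 15: now compute (8/15).
Pull out 2^3: since 15 ≡ 7 (mod 8), (2/15) = +1, so (2/15)^3 = +1.
Reached (1/15) = 1. Collecting the sign flips along the way, the symbol is +1.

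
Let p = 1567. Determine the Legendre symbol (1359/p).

Reciprocity: 1359 ≡ 3 and 1567 ≡ 3 (mod 4), so (1359/1567) = −(1567/1359).
Reduce top mod 1359: now compute (208/1359).
Pull out 2^4: since 1359 ≡ 7 (mod 8), (2/1359) = +1, so (2/1359)^4 = +1.
Reciprocity: 13 ≡ 1 and 1359 ≡ 3 (mod 4), so (13/1359) = +(1359/13).
Reduce top mod 13: now compute (7/13).
Reciprocity: 7 ≡ 3 and 13 ≡ 1 (mod 4), so (7/13) = +(13/7).
Reduce top mod 7: now compute (6/7).
Pull out 2: since 7 ≡ 7 (mod 8), (2/7) = +1.
Reciprocity: 3 ≡ 3 and 7 ≡ 3 (mod 4), so (3/7) = −(7/3).
Reduce top mod 3: now compute (1/3).
Reached (1/3) = 1. Collecting the sign flips along the way, the symbol is +1.

1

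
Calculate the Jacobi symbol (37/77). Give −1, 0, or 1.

Reciprocity: 37 ≡ 1 and 77 ≡ 1 (mod 4), so (37/77) = +(77/37).
Reduce top mod 37: now compute (3/37).
Reciprocity: 3 ≡ 3 and 37 ≡ 1 (mod 4), so (3/37) = +(37/3).
Reduce top mod 3: now compute (1/3).
Reached (1/3) = 1. Collecting the sign flips along the way, the symbol is +1.

1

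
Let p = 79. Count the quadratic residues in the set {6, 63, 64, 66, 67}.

(6/79) = -1 → non-residue.
(63/79) = -1 → non-residue.
(64/79) = +1 → QR.
(66/79) = -1 → non-residue.
(67/79) = +1 → QR.
Total quadratic residues among the 5: 2.

2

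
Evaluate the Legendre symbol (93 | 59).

First reduce: 93 ≡ 34 (mod 59).
Pull out 2: since 59 ≡ 3 (mod 8), (2/59) = -1.
Reciprocity: 17 ≡ 1 and 59 ≡ 3 (mod 4), so (17/59) = +(59/17).
Reduce top mod 17: now compute (8/17).
Pull out 2^3: since 17 ≡ 1 (mod 8), (2/17) = +1, so (2/17)^3 = +1.
Reached (1/17) = 1. Collecting the sign flips along the way, the symbol is -1.

-1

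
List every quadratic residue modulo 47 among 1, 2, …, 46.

Square k = 1,…,23 (k and 47−k give the same square):
1²=1, 2²=4, 3²=9, 4²=16, 5²=25, 6²=36, 7²≡2, 8²≡17, 9²≡34, 10²≡6, 11²≡27, 12²≡3, 13²≡28, 14²≡8, 15²≡37, 16²≡21, 17²≡7, 18²≡42, 19²≡32, 20²≡24, 21²≡18, 22²≡14, 23²≡12 (mod 47).
So the quadratic residues mod 47 are {1, 2, 3, 4, 6, 7, 8, 9, 12, 14, 16, 17, 18, 21, 24, 25, 27, 28, 32, 34, 36, 37, 42}.

1 2 3 4 6 7 8 9 12 14 16 17 18 21 24 25 27 28 32 34 36 37 42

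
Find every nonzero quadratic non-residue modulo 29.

2 3 8 10 11 12 14 15 17 18 19 21 26 27

Square k = 1,…,14 (k and 29−k give the same square):
1²=1, 2²=4, 3²=9, 4²=16, 5²=25, 6²≡7, 7²≡20, 8²≡6, 9²≡23, 10²≡13, 11²≡5, 12²≡28, 13²≡24, 14²≡22 (mod 29).
The residues are {1, 4, 5, 6, 7, 9, 13, 16, 20, 22, 23, 24, 25, 28}; the non-residues are the remaining 14 nonzero classes.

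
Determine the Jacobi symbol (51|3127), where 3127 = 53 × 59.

-1

Reciprocity: 51 ≡ 3 and 3127 ≡ 3 (mod 4), so (51/3127) = −(3127/51).
Reduce top mod 51: now compute (16/51).
Pull out 2^4: since 51 ≡ 3 (mod 8), (2/51) = -1, so (2/51)^4 = +1.
Reached (1/51) = 1. Collecting the sign flips along the way, the symbol is -1.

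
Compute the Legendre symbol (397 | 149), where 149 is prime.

-1

First reduce: 397 ≡ 99 (mod 149).
Reciprocity: 99 ≡ 3 and 149 ≡ 1 (mod 4), so (99/149) = +(149/99).
Reduce top mod 99: now compute (50/99).
Pull out 2: since 99 ≡ 3 (mod 8), (2/99) = -1.
Reciprocity: 25 ≡ 1 and 99 ≡ 3 (mod 4), so (25/99) = +(99/25).
Reduce top mod 25: now compute (24/25).
Pull out 2^3: since 25 ≡ 1 (mod 8), (2/25) = +1, so (2/25)^3 = +1.
Reciprocity: 3 ≡ 3 and 25 ≡ 1 (mod 4), so (3/25) = +(25/3).
Reduce top mod 3: now compute (1/3).
Reached (1/3) = 1. Collecting the sign flips along the way, the symbol is -1.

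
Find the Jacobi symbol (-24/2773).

First reduce: -24 ≡ 2749 (mod 2773).
Reciprocity: 2749 ≡ 1 and 2773 ≡ 1 (mod 4), so (2749/2773) = +(2773/2749).
Reduce top mod 2749: now compute (24/2749).
Pull out 2^3: since 2749 ≡ 5 (mod 8), (2/2749) = -1, so (2/2749)^3 = -1.
Reciprocity: 3 ≡ 3 and 2749 ≡ 1 (mod 4), so (3/2749) = +(2749/3).
Reduce top mod 3: now compute (1/3).
Reached (1/3) = 1. Collecting the sign flips along the way, the symbol is -1.

-1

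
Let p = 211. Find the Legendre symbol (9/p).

1

Reciprocity: 9 ≡ 1 and 211 ≡ 3 (mod 4), so (9/211) = +(211/9).
Reduce top mod 9: now compute (4/9).
Pull out 2^2: since 9 ≡ 1 (mod 8), (2/9) = +1, so (2/9)^2 = +1.
Reached (1/9) = 1. Collecting the sign flips along the way, the symbol is +1.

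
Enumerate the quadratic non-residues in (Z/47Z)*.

5, 10, 11, 13, 15, 19, 20, 22, 23, 26, 29, 30, 31, 33, 35, 38, 39, 40, 41, 43, 44, 45, 46

Square k = 1,…,23 (k and 47−k give the same square):
1²=1, 2²=4, 3²=9, 4²=16, 5²=25, 6²=36, 7²≡2, 8²≡17, 9²≡34, 10²≡6, 11²≡27, 12²≡3, 13²≡28, 14²≡8, 15²≡37, 16²≡21, 17²≡7, 18²≡42, 19²≡32, 20²≡24, 21²≡18, 22²≡14, 23²≡12 (mod 47).
The residues are {1, 2, 3, 4, 6, 7, 8, 9, 12, 14, 16, 17, 18, 21, 24, 25, 27, 28, 32, 34, 36, 37, 42}; the non-residues are the remaining 23 nonzero classes.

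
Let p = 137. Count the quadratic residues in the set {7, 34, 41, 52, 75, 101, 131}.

(7/137) = +1 → QR.
(34/137) = +1 → QR.
(41/137) = -1 → non-residue.
(52/137) = -1 → non-residue.
(75/137) = -1 → non-residue.
(101/137) = +1 → QR.
(131/137) = -1 → non-residue.
Total quadratic residues among the 7: 3.

3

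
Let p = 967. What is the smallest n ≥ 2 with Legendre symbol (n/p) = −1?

(2/967) = +1, so 2 is a residue.
(3/967) = −1, so 3 is the smallest positive non-residue mod 967.

3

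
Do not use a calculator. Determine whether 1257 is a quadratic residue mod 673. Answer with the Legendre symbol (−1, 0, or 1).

First reduce: 1257 ≡ 584 (mod 673).
Pull out 2^3: since 673 ≡ 1 (mod 8), (2/673) = +1, so (2/673)^3 = +1.
Reciprocity: 73 ≡ 1 and 673 ≡ 1 (mod 4), so (73/673) = +(673/73).
Reduce top mod 73: now compute (16/73).
Pull out 2^4: since 73 ≡ 1 (mod 8), (2/73) = +1, so (2/73)^4 = +1.
Reached (1/73) = 1. Collecting the sign flips along the way, the symbol is +1.

1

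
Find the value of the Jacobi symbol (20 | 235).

0

Pull out 2^2: since 235 ≡ 3 (mod 8), (2/235) = -1, so (2/235)^2 = +1.
Reciprocity: 5 ≡ 1 and 235 ≡ 3 (mod 4), so (5/235) = +(235/5).
Reduce top mod 5: now compute (0/5).
Top reduces to 0: gcd > 1, so the symbol is 0.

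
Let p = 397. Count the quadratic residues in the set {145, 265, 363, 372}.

(145/397) = -1 → non-residue.
(265/397) = +1 → QR.
(363/397) = +1 → QR.
(372/397) = +1 → QR.
Total quadratic residues among the 4: 3.

3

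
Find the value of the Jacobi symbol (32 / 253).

-1

Pull out 2^5: since 253 ≡ 5 (mod 8), (2/253) = -1, so (2/253)^5 = -1.
Reached (1/253) = 1. Collecting the sign flips along the way, the symbol is -1.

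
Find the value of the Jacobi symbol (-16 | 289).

First reduce: -16 ≡ 273 (mod 289).
Reciprocity: 273 ≡ 1 and 289 ≡ 1 (mod 4), so (273/289) = +(289/273).
Reduce top mod 273: now compute (16/273).
Pull out 2^4: since 273 ≡ 1 (mod 8), (2/273) = +1, so (2/273)^4 = +1.
Reached (1/273) = 1. Collecting the sign flips along the way, the symbol is +1.

1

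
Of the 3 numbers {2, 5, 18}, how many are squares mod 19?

(2/19) = -1 → non-residue.
(5/19) = +1 → QR.
(18/19) = -1 → non-residue.
Total quadratic residues among the 3: 1.

1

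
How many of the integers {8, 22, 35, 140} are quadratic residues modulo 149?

3

(8/149) = -1 → non-residue.
(22/149) = +1 → QR.
(35/149) = +1 → QR.
(140/149) = +1 → QR.
Total quadratic residues among the 4: 3.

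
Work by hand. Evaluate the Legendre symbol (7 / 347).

Reciprocity: 7 ≡ 3 and 347 ≡ 3 (mod 4), so (7/347) = −(347/7).
Reduce top mod 7: now compute (4/7).
Pull out 2^2: since 7 ≡ 7 (mod 8), (2/7) = +1, so (2/7)^2 = +1.
Reached (1/7) = 1. Collecting the sign flips along the way, the symbol is -1.

-1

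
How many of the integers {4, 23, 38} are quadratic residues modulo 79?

(4/79) = +1 → QR.
(23/79) = +1 → QR.
(38/79) = +1 → QR.
Total quadratic residues among the 3: 3.

3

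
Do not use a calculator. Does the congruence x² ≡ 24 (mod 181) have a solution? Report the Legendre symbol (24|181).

Pull out 2^3: since 181 ≡ 5 (mod 8), (2/181) = -1, so (2/181)^3 = -1.
Reciprocity: 3 ≡ 3 and 181 ≡ 1 (mod 4), so (3/181) = +(181/3).
Reduce top mod 3: now compute (1/3).
Reached (1/3) = 1. Collecting the sign flips along the way, the symbol is -1.

-1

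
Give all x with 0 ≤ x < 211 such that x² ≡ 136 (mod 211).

Since 211 ≡ 3 (mod 4), a square root of 136 is 136^((211+1)/4) = 136^53 mod 211.
Repeated squaring: 136^2≡139, 136^4≡120, 136^8≡52, 136^16≡172, 136^32≡44 (mod 211).
136^53 = 136^(32+16+4+1) ≡ 66 (mod 211).
Check: 66² = 4356 ≡ 136 (mod 211). The two roots are 66 and 145.

66, 145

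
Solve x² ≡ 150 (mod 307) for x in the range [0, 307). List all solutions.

134, 173

Since 307 ≡ 3 (mod 4), a square root of 150 is 150^((307+1)/4) = 150^77 mod 307.
Repeated squaring: 150^2≡89, 150^4≡246, 150^8≡37, 150^16≡141, 150^32≡233, 150^64≡257 (mod 307).
150^77 = 150^(64+8+4+1) ≡ 134 (mod 307).
Check: 134² = 17956 ≡ 150 (mod 307). The two roots are 134 and 173.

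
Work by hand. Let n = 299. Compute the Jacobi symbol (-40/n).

First reduce: -40 ≡ 259 (mod 299).
Reciprocity: 259 ≡ 3 and 299 ≡ 3 (mod 4), so (259/299) = −(299/259).
Reduce top mod 259: now compute (40/259).
Pull out 2^3: since 259 ≡ 3 (mod 8), (2/259) = -1, so (2/259)^3 = -1.
Reciprocity: 5 ≡ 1 and 259 ≡ 3 (mod 4), so (5/259) = +(259/5).
Reduce top mod 5: now compute (4/5).
Pull out 2^2: since 5 ≡ 5 (mod 8), (2/5) = -1, so (2/5)^2 = +1.
Reached (1/5) = 1. Collecting the sign flips along the way, the symbol is +1.

1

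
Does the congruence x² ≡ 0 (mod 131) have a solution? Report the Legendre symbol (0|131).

0

Top reduces to 0: gcd > 1, so the symbol is 0.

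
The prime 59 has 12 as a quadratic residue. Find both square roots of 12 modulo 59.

Since 59 ≡ 3 (mod 4), a square root of 12 is 12^((59+1)/4) = 12^15 mod 59.
Repeated squaring: 12^2≡26, 12^4≡27, 12^8≡21 (mod 59).
12^15 = 12^(8+4+2+1) ≡ 22 (mod 59).
Check: 22² = 484 ≡ 12 (mod 59). The two roots are 22 and 37.

22, 37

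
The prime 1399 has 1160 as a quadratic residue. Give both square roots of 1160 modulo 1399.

Since 1399 ≡ 3 (mod 4), a square root of 1160 is 1160^((1399+1)/4) = 1160^350 mod 1399.
Repeated squaring: 1160^2≡1161, 1160^4≡684, 1160^8≡590, 1160^16≡1148, 1160^32≡46, 1160^64≡717, 1160^128≡656, 1160^256≡843 (mod 1399).
1160^350 = 1160^(256+64+16+8+4+2) ≡ 317 (mod 1399).
Check: 317² = 100489 ≡ 1160 (mod 1399). The two roots are 317 and 1082.

317, 1082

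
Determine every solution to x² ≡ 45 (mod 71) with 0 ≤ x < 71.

20, 51

Since 71 ≡ 3 (mod 4), a square root of 45 is 45^((71+1)/4) = 45^18 mod 71.
Repeated squaring: 45^2≡37, 45^4≡20, 45^8≡45, 45^16≡37 (mod 71).
45^18 = 45^(16+2) ≡ 20 (mod 71).
Check: 20² = 400 ≡ 45 (mod 71). The two roots are 20 and 51.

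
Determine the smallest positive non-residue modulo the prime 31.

(2/31) = +1, so 2 is a residue.
(3/31) = −1, so 3 is the smallest positive non-residue mod 31.

3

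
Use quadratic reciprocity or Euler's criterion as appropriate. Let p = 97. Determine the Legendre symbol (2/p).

1

Euler's criterion: (2/97) ≡ 2^48 (mod 97).
2^2 ≡ 4 (mod 97)
2^4 ≡ 16 (mod 97)
2^8 ≡ 62 (mod 97)
2^16 ≡ 61 (mod 97)
2^32 ≡ 35 (mod 97)
2^48 = 2^(32+16) ≡ 1 (mod 97).
Result is 1, so (2/97) = 1.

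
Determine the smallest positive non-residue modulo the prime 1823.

5

(2/1823) = +1, so 2 is a residue.
(3/1823) = +1, so 3 is a residue.
(4/1823) = +1, so 4 is a residue.
(5/1823) = −1, so 5 is the smallest positive non-residue mod 1823.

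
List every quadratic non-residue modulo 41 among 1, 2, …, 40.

Square k = 1,…,20 (k and 41−k give the same square):
1²=1, 2²=4, 3²=9, 4²=16, 5²=25, 6²=36, 7²≡8, 8²≡23, 9²≡40, 10²≡18, 11²≡39, 12²≡21, 13²≡5, 14²≡32, 15²≡20, 16²≡10, 17²≡2, 18²≡37, 19²≡33, 20²≡31 (mod 41).
The residues are {1, 2, 4, 5, 8, 9, 10, 16, 18, 20, 21, 23, 25, 31, 32, 33, 36, 37, 39, 40}; the non-residues are the remaining 20 nonzero classes.

3, 6, 7, 11, 12, 13, 14, 15, 17, 19, 22, 24, 26, 27, 28, 29, 30, 34, 35, 38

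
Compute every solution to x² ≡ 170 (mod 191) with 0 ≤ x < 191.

19, 172

Since 191 ≡ 3 (mod 4), a square root of 170 is 170^((191+1)/4) = 170^48 mod 191.
Repeated squaring: 170^2≡59, 170^4≡43, 170^8≡130, 170^16≡92, 170^32≡60 (mod 191).
170^48 = 170^(32+16) ≡ 172 (mod 191).
Check: 172² = 29584 ≡ 170 (mod 191). The two roots are 19 and 172.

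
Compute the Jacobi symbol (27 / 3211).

Reciprocity: 27 ≡ 3 and 3211 ≡ 3 (mod 4), so (27/3211) = −(3211/27).
Reduce top mod 27: now compute (25/27).
Reciprocity: 25 ≡ 1 and 27 ≡ 3 (mod 4), so (25/27) = +(27/25).
Reduce top mod 25: now compute (2/25).
Pull out 2: since 25 ≡ 1 (mod 8), (2/25) = +1.
Reached (1/25) = 1. Collecting the sign flips along the way, the symbol is -1.

-1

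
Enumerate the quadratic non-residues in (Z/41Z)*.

3 6 7 11 12 13 14 15 17 19 22 24 26 27 28 29 30 34 35 38

Square k = 1,…,20 (k and 41−k give the same square):
1²=1, 2²=4, 3²=9, 4²=16, 5²=25, 6²=36, 7²≡8, 8²≡23, 9²≡40, 10²≡18, 11²≡39, 12²≡21, 13²≡5, 14²≡32, 15²≡20, 16²≡10, 17²≡2, 18²≡37, 19²≡33, 20²≡31 (mod 41).
The residues are {1, 2, 4, 5, 8, 9, 10, 16, 18, 20, 21, 23, 25, 31, 32, 33, 36, 37, 39, 40}; the non-residues are the remaining 20 nonzero classes.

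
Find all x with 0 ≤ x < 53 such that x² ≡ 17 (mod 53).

21, 32

53 ≡ 1 (mod 4), so we find a root by search.
Trying successive values, 21² = 441 ≡ 17 (mod 53). The other root is 53 − 21 = 32.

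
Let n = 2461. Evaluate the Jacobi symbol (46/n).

Pull out 2: since 2461 ≡ 5 (mod 8), (2/2461) = -1.
Reciprocity: 23 ≡ 3 and 2461 ≡ 1 (mod 4), so (23/2461) = +(2461/23).
Reduce top mod 23: now compute (0/23).
Top reduces to 0: gcd > 1, so the symbol is 0.

0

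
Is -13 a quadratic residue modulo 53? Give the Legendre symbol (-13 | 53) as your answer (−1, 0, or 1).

1

First reduce: -13 ≡ 40 (mod 53).
Pull out 2^3: since 53 ≡ 5 (mod 8), (2/53) = -1, so (2/53)^3 = -1.
Reciprocity: 5 ≡ 1 and 53 ≡ 1 (mod 4), so (5/53) = +(53/5).
Reduce top mod 5: now compute (3/5).
Reciprocity: 3 ≡ 3 and 5 ≡ 1 (mod 4), so (3/5) = +(5/3).
Reduce top mod 3: now compute (2/3).
Pull out 2: since 3 ≡ 3 (mod 8), (2/3) = -1.
Reached (1/3) = 1. Collecting the sign flips along the way, the symbol is +1.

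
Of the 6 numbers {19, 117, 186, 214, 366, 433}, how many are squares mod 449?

2

(19/449) = -1 → non-residue.
(117/449) = -1 → non-residue.
(186/449) = +1 → QR.
(214/449) = -1 → non-residue.
(366/449) = -1 → non-residue.
(433/449) = +1 → QR.
Total quadratic residues among the 6: 2.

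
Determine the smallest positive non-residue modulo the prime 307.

2

(2/307) = −1, so 2 is the smallest positive non-residue mod 307.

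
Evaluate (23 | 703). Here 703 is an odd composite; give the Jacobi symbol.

Reciprocity: 23 ≡ 3 and 703 ≡ 3 (mod 4), so (23/703) = −(703/23).
Reduce top mod 23: now compute (13/23).
Reciprocity: 13 ≡ 1 and 23 ≡ 3 (mod 4), so (13/23) = +(23/13).
Reduce top mod 13: now compute (10/13).
Pull out 2: since 13 ≡ 5 (mod 8), (2/13) = -1.
Reciprocity: 5 ≡ 1 and 13 ≡ 1 (mod 4), so (5/13) = +(13/5).
Reduce top mod 5: now compute (3/5).
Reciprocity: 3 ≡ 3 and 5 ≡ 1 (mod 4), so (3/5) = +(5/3).
Reduce top mod 3: now compute (2/3).
Pull out 2: since 3 ≡ 3 (mod 8), (2/3) = -1.
Reached (1/3) = 1. Collecting the sign flips along the way, the symbol is -1.

-1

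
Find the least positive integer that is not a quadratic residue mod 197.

(2/197) = −1, so 2 is the smallest positive non-residue mod 197.

2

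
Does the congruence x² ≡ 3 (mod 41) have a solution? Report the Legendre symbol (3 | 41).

-1

Reciprocity: 3 ≡ 3 and 41 ≡ 1 (mod 4), so (3/41) = +(41/3).
Reduce top mod 3: now compute (2/3).
Pull out 2: since 3 ≡ 3 (mod 8), (2/3) = -1.
Reached (1/3) = 1. Collecting the sign flips along the way, the symbol is -1.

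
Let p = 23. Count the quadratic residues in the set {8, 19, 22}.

1

(8/23) = +1 → QR.
(19/23) = -1 → non-residue.
(22/23) = -1 → non-residue.
Total quadratic residues among the 3: 1.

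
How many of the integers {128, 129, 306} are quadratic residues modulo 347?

(128/347) = -1 → non-residue.
(129/347) = +1 → QR.
(306/347) = +1 → QR.
Total quadratic residues among the 3: 2.

2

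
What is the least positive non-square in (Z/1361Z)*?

3

(2/1361) = +1, so 2 is a residue.
(3/1361) = −1, so 3 is the smallest positive non-residue mod 1361.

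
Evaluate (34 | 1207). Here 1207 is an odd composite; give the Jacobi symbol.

Pull out 2: since 1207 ≡ 7 (mod 8), (2/1207) = +1.
Reciprocity: 17 ≡ 1 and 1207 ≡ 3 (mod 4), so (17/1207) = +(1207/17).
Reduce top mod 17: now compute (0/17).
Top reduces to 0: gcd > 1, so the symbol is 0.

0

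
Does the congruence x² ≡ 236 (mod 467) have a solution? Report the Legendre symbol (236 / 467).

1

Pull out 2^2: since 467 ≡ 3 (mod 8), (2/467) = -1, so (2/467)^2 = +1.
Reciprocity: 59 ≡ 3 and 467 ≡ 3 (mod 4), so (59/467) = −(467/59).
Reduce top mod 59: now compute (54/59).
Pull out 2: since 59 ≡ 3 (mod 8), (2/59) = -1.
Reciprocity: 27 ≡ 3 and 59 ≡ 3 (mod 4), so (27/59) = −(59/27).
Reduce top mod 27: now compute (5/27).
Reciprocity: 5 ≡ 1 and 27 ≡ 3 (mod 4), so (5/27) = +(27/5).
Reduce top mod 5: now compute (2/5).
Pull out 2: since 5 ≡ 5 (mod 8), (2/5) = -1.
Reached (1/5) = 1. Collecting the sign flips along the way, the symbol is +1.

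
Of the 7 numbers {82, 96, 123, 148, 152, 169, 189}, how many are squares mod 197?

3

(82/197) = -1 → non-residue.
(96/197) = +1 → QR.
(123/197) = -1 → non-residue.
(148/197) = +1 → QR.
(152/197) = -1 → non-residue.
(169/197) = +1 → QR.
(189/197) = -1 → non-residue.
Total quadratic residues among the 7: 3.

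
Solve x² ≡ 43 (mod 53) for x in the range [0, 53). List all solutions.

53 ≡ 1 (mod 4), so we find a root by search.
Trying successive values, 19² = 361 ≡ 43 (mod 53). The other root is 53 − 19 = 34.

19, 34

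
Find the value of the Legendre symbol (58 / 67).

-1

Pull out 2: since 67 ≡ 3 (mod 8), (2/67) = -1.
Reciprocity: 29 ≡ 1 and 67 ≡ 3 (mod 4), so (29/67) = +(67/29).
Reduce top mod 29: now compute (9/29).
Reciprocity: 9 ≡ 1 and 29 ≡ 1 (mod 4), so (9/29) = +(29/9).
Reduce top mod 9: now compute (2/9).
Pull out 2: since 9 ≡ 1 (mod 8), (2/9) = +1.
Reached (1/9) = 1. Collecting the sign flips along the way, the symbol is -1.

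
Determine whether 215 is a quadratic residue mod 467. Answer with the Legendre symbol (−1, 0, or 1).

-1

Euler's criterion: (215/467) ≡ 215^233 (mod 467).
215^2 ≡ 459 (mod 467)
215^4 ≡ 64 (mod 467)
215^8 ≡ 360 (mod 467)
215^16 ≡ 241 (mod 467)
215^32 ≡ 173 (mod 467)
215^64 ≡ 41 (mod 467)
215^128 ≡ 280 (mod 467)
215^233 = 215^(128+64+32+8+1) ≡ 466 (mod 467).
Result is 466 ≡ −1, so (215/467) = −1.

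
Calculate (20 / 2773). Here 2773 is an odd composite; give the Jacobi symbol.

Pull out 2^2: since 2773 ≡ 5 (mod 8), (2/2773) = -1, so (2/2773)^2 = +1.
Reciprocity: 5 ≡ 1 and 2773 ≡ 1 (mod 4), so (5/2773) = +(2773/5).
Reduce top mod 5: now compute (3/5).
Reciprocity: 3 ≡ 3 and 5 ≡ 1 (mod 4), so (3/5) = +(5/3).
Reduce top mod 3: now compute (2/3).
Pull out 2: since 3 ≡ 3 (mod 8), (2/3) = -1.
Reached (1/3) = 1. Collecting the sign flips along the way, the symbol is -1.

-1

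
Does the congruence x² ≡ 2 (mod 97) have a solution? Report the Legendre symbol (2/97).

Pull out 2: since 97 ≡ 1 (mod 8), (2/97) = +1.
Reached (1/97) = 1. Collecting the sign flips along the way, the symbol is +1.

1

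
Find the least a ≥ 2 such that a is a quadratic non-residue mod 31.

(2/31) = +1, so 2 is a residue.
(3/31) = −1, so 3 is the smallest positive non-residue mod 31.

3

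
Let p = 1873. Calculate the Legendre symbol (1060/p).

Pull out 2^2: since 1873 ≡ 1 (mod 8), (2/1873) = +1, so (2/1873)^2 = +1.
Reciprocity: 265 ≡ 1 and 1873 ≡ 1 (mod 4), so (265/1873) = +(1873/265).
Reduce top mod 265: now compute (18/265).
Pull out 2: since 265 ≡ 1 (mod 8), (2/265) = +1.
Reciprocity: 9 ≡ 1 and 265 ≡ 1 (mod 4), so (9/265) = +(265/9).
Reduce top mod 9: now compute (4/9).
Pull out 2^2: since 9 ≡ 1 (mod 8), (2/9) = +1, so (2/9)^2 = +1.
Reached (1/9) = 1. Collecting the sign flips along the way, the symbol is +1.

1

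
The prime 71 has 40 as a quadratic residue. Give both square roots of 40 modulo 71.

Since 71 ≡ 3 (mod 4), a square root of 40 is 40^((71+1)/4) = 40^18 mod 71.
Repeated squaring: 40^2≡38, 40^4≡24, 40^8≡8, 40^16≡64 (mod 71).
40^18 = 40^(16+2) ≡ 18 (mod 71).
Check: 18² = 324 ≡ 40 (mod 71). The two roots are 18 and 53.

18, 53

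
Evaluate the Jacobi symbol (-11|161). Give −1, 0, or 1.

First reduce: -11 ≡ 150 (mod 161).
Pull out 2: since 161 ≡ 1 (mod 8), (2/161) = +1.
Reciprocity: 75 ≡ 3 and 161 ≡ 1 (mod 4), so (75/161) = +(161/75).
Reduce top mod 75: now compute (11/75).
Reciprocity: 11 ≡ 3 and 75 ≡ 3 (mod 4), so (11/75) = −(75/11).
Reduce top mod 11: now compute (9/11).
Reciprocity: 9 ≡ 1 and 11 ≡ 3 (mod 4), so (9/11) = +(11/9).
Reduce top mod 9: now compute (2/9).
Pull out 2: since 9 ≡ 1 (mod 8), (2/9) = +1.
Reached (1/9) = 1. Collecting the sign flips along the way, the symbol is -1.

-1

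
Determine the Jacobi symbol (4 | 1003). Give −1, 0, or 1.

1

Pull out 2^2: since 1003 ≡ 3 (mod 8), (2/1003) = -1, so (2/1003)^2 = +1.
Reached (1/1003) = 1. Collecting the sign flips along the way, the symbol is +1.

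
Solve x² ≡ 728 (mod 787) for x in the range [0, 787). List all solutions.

257, 530

Since 787 ≡ 3 (mod 4), a square root of 728 is 728^((787+1)/4) = 728^197 mod 787.
Repeated squaring: 728^2≡333, 728^4≡709, 728^8≡575, 728^16≡85, 728^32≡142, 728^64≡489, 728^128≡660 (mod 787).
728^197 = 728^(128+64+4+1) ≡ 257 (mod 787).
Check: 257² = 66049 ≡ 728 (mod 787). The two roots are 257 and 530.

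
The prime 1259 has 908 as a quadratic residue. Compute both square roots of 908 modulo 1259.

401, 858

Since 1259 ≡ 3 (mod 4), a square root of 908 is 908^((1259+1)/4) = 908^315 mod 1259.
Repeated squaring: 908^2≡1078, 908^4≡27, 908^8≡729, 908^16≡143, 908^32≡305, 908^64≡1118, 908^128≡996, 908^256≡1183 (mod 1259).
908^315 = 908^(256+32+16+8+2+1) ≡ 401 (mod 1259).
Check: 401² = 160801 ≡ 908 (mod 1259). The two roots are 401 and 858.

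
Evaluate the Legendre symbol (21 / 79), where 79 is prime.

1

Reciprocity: 21 ≡ 1 and 79 ≡ 3 (mod 4), so (21/79) = +(79/21).
Reduce top mod 21: now compute (16/21).
Pull out 2^4: since 21 ≡ 5 (mod 8), (2/21) = -1, so (2/21)^4 = +1.
Reached (1/21) = 1. Collecting the sign flips along the way, the symbol is +1.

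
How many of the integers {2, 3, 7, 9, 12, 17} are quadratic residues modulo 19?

(2/19) = -1 → non-residue.
(3/19) = -1 → non-residue.
(7/19) = +1 → QR.
(9/19) = +1 → QR.
(12/19) = -1 → non-residue.
(17/19) = +1 → QR.
Total quadratic residues among the 6: 3.

3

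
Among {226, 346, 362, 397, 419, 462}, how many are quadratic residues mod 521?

(226/521) = +1 → QR.
(346/521) = -1 → non-residue.
(362/521) = -1 → non-residue.
(397/521) = +1 → QR.
(419/521) = +1 → QR.
(462/521) = +1 → QR.
Total quadratic residues among the 6: 4.

4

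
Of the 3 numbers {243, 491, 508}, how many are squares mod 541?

1

(243/541) = +1 → QR.
(491/541) = -1 → non-residue.
(508/541) = -1 → non-residue.
Total quadratic residues among the 3: 1.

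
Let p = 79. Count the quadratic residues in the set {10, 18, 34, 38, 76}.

4

(10/79) = +1 → QR.
(18/79) = +1 → QR.
(34/79) = -1 → non-residue.
(38/79) = +1 → QR.
(76/79) = +1 → QR.
Total quadratic residues among the 5: 4.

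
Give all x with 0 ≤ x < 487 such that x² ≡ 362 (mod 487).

228, 259

Since 487 ≡ 3 (mod 4), a square root of 362 is 362^((487+1)/4) = 362^122 mod 487.
Repeated squaring: 362^2≡41, 362^4≡220, 362^8≡187, 362^16≡392, 362^32≡259, 362^64≡362 (mod 487).
362^122 = 362^(64+32+16+8+2) ≡ 259 (mod 487).
Check: 259² = 67081 ≡ 362 (mod 487). The two roots are 228 and 259.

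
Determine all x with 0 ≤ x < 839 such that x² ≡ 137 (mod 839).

120, 719

Since 839 ≡ 3 (mod 4), a square root of 137 is 137^((839+1)/4) = 137^210 mod 839.
Repeated squaring: 137^2≡311, 137^4≡236, 137^8≡322, 137^16≡487, 137^32≡571, 137^64≡509, 137^128≡669 (mod 839).
137^210 = 137^(128+64+16+2) ≡ 120 (mod 839).
Check: 120² = 14400 ≡ 137 (mod 839). The two roots are 120 and 719.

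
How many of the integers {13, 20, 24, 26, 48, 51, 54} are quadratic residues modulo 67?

3

(13/67) = -1 → non-residue.
(20/67) = -1 → non-residue.
(24/67) = +1 → QR.
(26/67) = +1 → QR.
(48/67) = -1 → non-residue.
(51/67) = -1 → non-residue.
(54/67) = +1 → QR.
Total quadratic residues among the 7: 3.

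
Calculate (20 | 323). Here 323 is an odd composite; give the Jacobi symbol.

Pull out 2^2: since 323 ≡ 3 (mod 8), (2/323) = -1, so (2/323)^2 = +1.
Reciprocity: 5 ≡ 1 and 323 ≡ 3 (mod 4), so (5/323) = +(323/5).
Reduce top mod 5: now compute (3/5).
Reciprocity: 3 ≡ 3 and 5 ≡ 1 (mod 4), so (3/5) = +(5/3).
Reduce top mod 3: now compute (2/3).
Pull out 2: since 3 ≡ 3 (mod 8), (2/3) = -1.
Reached (1/3) = 1. Collecting the sign flips along the way, the symbol is -1.

-1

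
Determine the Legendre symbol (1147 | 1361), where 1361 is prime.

-1

Reciprocity: 1147 ≡ 3 and 1361 ≡ 1 (mod 4), so (1147/1361) = +(1361/1147).
Reduce top mod 1147: now compute (214/1147).
Pull out 2: since 1147 ≡ 3 (mod 8), (2/1147) = -1.
Reciprocity: 107 ≡ 3 and 1147 ≡ 3 (mod 4), so (107/1147) = −(1147/107).
Reduce top mod 107: now compute (77/107).
Reciprocity: 77 ≡ 1 and 107 ≡ 3 (mod 4), so (77/107) = +(107/77).
Reduce top mod 77: now compute (30/77).
Pull out 2: since 77 ≡ 5 (mod 8), (2/77) = -1.
Reciprocity: 15 ≡ 3 and 77 ≡ 1 (mod 4), so (15/77) = +(77/15).
Reduce top mod 15: now compute (2/15).
Pull out 2: since 15 ≡ 7 (mod 8), (2/15) = +1.
Reached (1/15) = 1. Collecting the sign flips along the way, the symbol is -1.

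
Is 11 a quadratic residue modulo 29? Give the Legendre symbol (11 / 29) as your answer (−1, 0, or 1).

Reciprocity: 11 ≡ 3 and 29 ≡ 1 (mod 4), so (11/29) = +(29/11).
Reduce top mod 11: now compute (7/11).
Reciprocity: 7 ≡ 3 and 11 ≡ 3 (mod 4), so (7/11) = −(11/7).
Reduce top mod 7: now compute (4/7).
Pull out 2^2: since 7 ≡ 7 (mod 8), (2/7) = +1, so (2/7)^2 = +1.
Reached (1/7) = 1. Collecting the sign flips along the way, the symbol is -1.

-1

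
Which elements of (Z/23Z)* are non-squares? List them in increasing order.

5, 7, 10, 11, 14, 15, 17, 19, 20, 21, 22

Square k = 1,…,11 (k and 23−k give the same square):
1²=1, 2²=4, 3²=9, 4²=16, 5²≡2, 6²≡13, 7²≡3, 8²≡18, 9²≡12, 10²≡8, 11²≡6 (mod 23).
The residues are {1, 2, 3, 4, 6, 8, 9, 12, 13, 16, 18}; the non-residues are the remaining 11 nonzero classes.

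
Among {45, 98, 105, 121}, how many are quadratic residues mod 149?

2

(45/149) = +1 → QR.
(98/149) = -1 → non-residue.
(105/149) = -1 → non-residue.
(121/149) = +1 → QR.
Total quadratic residues among the 4: 2.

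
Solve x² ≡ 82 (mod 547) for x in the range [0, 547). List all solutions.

Since 547 ≡ 3 (mod 4), a square root of 82 is 82^((547+1)/4) = 82^137 mod 547.
Repeated squaring: 82^2≡160, 82^4≡438, 82^8≡394, 82^16≡435, 82^32≡510, 82^64≡275, 82^128≡139 (mod 547).
82^137 = 82^(128+8+1) ≡ 489 (mod 547).
Check: 489² = 239121 ≡ 82 (mod 547). The two roots are 58 and 489.

58, 489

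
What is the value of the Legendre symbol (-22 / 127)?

-1

First reduce: -22 ≡ 105 (mod 127).
Reciprocity: 105 ≡ 1 and 127 ≡ 3 (mod 4), so (105/127) = +(127/105).
Reduce top mod 105: now compute (22/105).
Pull out 2: since 105 ≡ 1 (mod 8), (2/105) = +1.
Reciprocity: 11 ≡ 3 and 105 ≡ 1 (mod 4), so (11/105) = +(105/11).
Reduce top mod 11: now compute (6/11).
Pull out 2: since 11 ≡ 3 (mod 8), (2/11) = -1.
Reciprocity: 3 ≡ 3 and 11 ≡ 3 (mod 4), so (3/11) = −(11/3).
Reduce top mod 3: now compute (2/3).
Pull out 2: since 3 ≡ 3 (mod 8), (2/3) = -1.
Reached (1/3) = 1. Collecting the sign flips along the way, the symbol is -1.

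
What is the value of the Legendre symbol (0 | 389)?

0

Top reduces to 0: gcd > 1, so the symbol is 0.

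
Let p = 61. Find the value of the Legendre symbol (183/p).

First reduce: 183 ≡ 0 (mod 61).
Top reduces to 0: gcd > 1, so the symbol is 0.

0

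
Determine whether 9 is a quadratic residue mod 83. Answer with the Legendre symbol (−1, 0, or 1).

Reciprocity: 9 ≡ 1 and 83 ≡ 3 (mod 4), so (9/83) = +(83/9).
Reduce top mod 9: now compute (2/9).
Pull out 2: since 9 ≡ 1 (mod 8), (2/9) = +1.
Reached (1/9) = 1. Collecting the sign flips along the way, the symbol is +1.

1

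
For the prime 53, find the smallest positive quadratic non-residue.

2

(2/53) = −1, so 2 is the smallest positive non-residue mod 53.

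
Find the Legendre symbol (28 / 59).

Pull out 2^2: since 59 ≡ 3 (mod 8), (2/59) = -1, so (2/59)^2 = +1.
Reciprocity: 7 ≡ 3 and 59 ≡ 3 (mod 4), so (7/59) = −(59/7).
Reduce top mod 7: now compute (3/7).
Reciprocity: 3 ≡ 3 and 7 ≡ 3 (mod 4), so (3/7) = −(7/3).
Reduce top mod 3: now compute (1/3).
Reached (1/3) = 1. Collecting the sign flips along the way, the symbol is +1.

1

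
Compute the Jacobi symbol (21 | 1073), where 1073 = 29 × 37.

Reciprocity: 21 ≡ 1 and 1073 ≡ 1 (mod 4), so (21/1073) = +(1073/21).
Reduce top mod 21: now compute (2/21).
Pull out 2: since 21 ≡ 5 (mod 8), (2/21) = -1.
Reached (1/21) = 1. Collecting the sign flips along the way, the symbol is -1.

-1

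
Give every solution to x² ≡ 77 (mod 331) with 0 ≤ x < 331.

Since 331 ≡ 3 (mod 4), a square root of 77 is 77^((331+1)/4) = 77^83 mod 331.
Repeated squaring: 77^2≡302, 77^4≡179, 77^8≡265, 77^16≡53, 77^32≡161, 77^64≡103 (mod 331).
77^83 = 77^(64+16+2+1) ≡ 121 (mod 331).
Check: 121² = 14641 ≡ 77 (mod 331). The two roots are 121 and 210.

121, 210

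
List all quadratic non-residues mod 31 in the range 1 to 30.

Square k = 1,…,15 (k and 31−k give the same square):
1²=1, 2²=4, 3²=9, 4²=16, 5²=25, 6²≡5, 7²≡18, 8²≡2, 9²≡19, 10²≡7, 11²≡28, 12²≡20, 13²≡14, 14²≡10, 15²≡8 (mod 31).
The residues are {1, 2, 4, 5, 7, 8, 9, 10, 14, 16, 18, 19, 20, 25, 28}; the non-residues are the remaining 15 nonzero classes.

3 6 11 12 13 15 17 21 22 23 24 26 27 29 30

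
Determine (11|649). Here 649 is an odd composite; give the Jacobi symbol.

Reciprocity: 11 ≡ 3 and 649 ≡ 1 (mod 4), so (11/649) = +(649/11).
Reduce top mod 11: now compute (0/11).
Top reduces to 0: gcd > 1, so the symbol is 0.

0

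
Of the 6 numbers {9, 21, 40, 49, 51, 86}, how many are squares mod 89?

(9/89) = +1 → QR.
(21/89) = +1 → QR.
(40/89) = +1 → QR.
(49/89) = +1 → QR.
(51/89) = -1 → non-residue.
(86/89) = -1 → non-residue.
Total quadratic residues among the 6: 4.

4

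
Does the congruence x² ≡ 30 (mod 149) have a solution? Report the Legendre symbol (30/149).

1

Pull out 2: since 149 ≡ 5 (mod 8), (2/149) = -1.
Reciprocity: 15 ≡ 3 and 149 ≡ 1 (mod 4), so (15/149) = +(149/15).
Reduce top mod 15: now compute (14/15).
Pull out 2: since 15 ≡ 7 (mod 8), (2/15) = +1.
Reciprocity: 7 ≡ 3 and 15 ≡ 3 (mod 4), so (7/15) = −(15/7).
Reduce top mod 7: now compute (1/7).
Reached (1/7) = 1. Collecting the sign flips along the way, the symbol is +1.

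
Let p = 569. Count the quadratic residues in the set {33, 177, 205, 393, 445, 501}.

(33/569) = +1 → QR.
(177/569) = +1 → QR.
(205/569) = +1 → QR.
(393/569) = -1 → non-residue.
(445/569) = -1 → non-residue.
(501/569) = +1 → QR.
Total quadratic residues among the 6: 4.

4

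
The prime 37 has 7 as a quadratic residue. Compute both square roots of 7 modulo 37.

37 ≡ 1 (mod 4), so we find a root by search.
Trying successive values, 9² = 81 ≡ 7 (mod 37). The other root is 37 − 9 = 28.

9, 28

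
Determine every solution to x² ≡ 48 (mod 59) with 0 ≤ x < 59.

15, 44

Since 59 ≡ 3 (mod 4), a square root of 48 is 48^((59+1)/4) = 48^15 mod 59.
Repeated squaring: 48^2≡3, 48^4≡9, 48^8≡22 (mod 59).
48^15 = 48^(8+4+2+1) ≡ 15 (mod 59).
Check: 15² = 225 ≡ 48 (mod 59). The two roots are 15 and 44.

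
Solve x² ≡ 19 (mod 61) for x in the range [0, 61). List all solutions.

61 ≡ 1 (mod 4), so we find a root by search.
Trying successive values, 18² = 324 ≡ 19 (mod 61). The other root is 61 − 18 = 43.

18, 43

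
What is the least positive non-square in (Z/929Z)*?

(2/929) = +1, so 2 is a residue.
(3/929) = −1, so 3 is the smallest positive non-residue mod 929.

3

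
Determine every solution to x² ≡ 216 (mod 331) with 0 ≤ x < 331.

116, 215

Since 331 ≡ 3 (mod 4), a square root of 216 is 216^((331+1)/4) = 216^83 mod 331.
Repeated squaring: 216^2≡316, 216^4≡225, 216^8≡313, 216^16≡324, 216^32≡49, 216^64≡84 (mod 331).
216^83 = 216^(64+16+2+1) ≡ 215 (mod 331).
Check: 215² = 46225 ≡ 216 (mod 331). The two roots are 116 and 215.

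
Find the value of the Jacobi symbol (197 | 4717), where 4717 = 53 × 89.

-1

Reciprocity: 197 ≡ 1 and 4717 ≡ 1 (mod 4), so (197/4717) = +(4717/197).
Reduce top mod 197: now compute (186/197).
Pull out 2: since 197 ≡ 5 (mod 8), (2/197) = -1.
Reciprocity: 93 ≡ 1 and 197 ≡ 1 (mod 4), so (93/197) = +(197/93).
Reduce top mod 93: now compute (11/93).
Reciprocity: 11 ≡ 3 and 93 ≡ 1 (mod 4), so (11/93) = +(93/11).
Reduce top mod 11: now compute (5/11).
Reciprocity: 5 ≡ 1 and 11 ≡ 3 (mod 4), so (5/11) = +(11/5).
Reduce top mod 5: now compute (1/5).
Reached (1/5) = 1. Collecting the sign flips along the way, the symbol is -1.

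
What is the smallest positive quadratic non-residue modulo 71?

7

(2/71) = +1, so 2 is a residue.
(3/71) = +1, so 3 is a residue.
(4/71) = +1, so 4 is a residue.
(5/71) = +1, so 5 is a residue.
(6/71) = +1, so 6 is a residue.
(7/71) = −1, so 7 is the smallest positive non-residue mod 71.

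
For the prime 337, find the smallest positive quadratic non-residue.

(2/337) = +1, so 2 is a residue.
(3/337) = +1, so 3 is a residue.
(4/337) = +1, so 4 is a residue.
(5/337) = −1, so 5 is the smallest positive non-residue mod 337.

5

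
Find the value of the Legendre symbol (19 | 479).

-1

Reciprocity: 19 ≡ 3 and 479 ≡ 3 (mod 4), so (19/479) = −(479/19).
Reduce top mod 19: now compute (4/19).
Pull out 2^2: since 19 ≡ 3 (mod 8), (2/19) = -1, so (2/19)^2 = +1.
Reached (1/19) = 1. Collecting the sign flips along the way, the symbol is -1.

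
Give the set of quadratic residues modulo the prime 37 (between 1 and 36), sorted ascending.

Square k = 1,…,18 (k and 37−k give the same square):
1²=1, 2²=4, 3²=9, 4²=16, 5²=25, 6²=36, 7²≡12, 8²≡27, 9²≡7, 10²≡26, 11²≡10, 12²≡33, 13²≡21, 14²≡11, 15²≡3, 16²≡34, 17²≡30, 18²≡28 (mod 37).
So the quadratic residues mod 37 are {1, 3, 4, 7, 9, 10, 11, 12, 16, 21, 25, 26, 27, 28, 30, 33, 34, 36}.

1 3 4 7 9 10 11 12 16 21 25 26 27 28 30 33 34 36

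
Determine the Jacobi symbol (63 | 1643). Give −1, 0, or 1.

Reciprocity: 63 ≡ 3 and 1643 ≡ 3 (mod 4), so (63/1643) = −(1643/63).
Reduce top mod 63: now compute (5/63).
Reciprocity: 5 ≡ 1 and 63 ≡ 3 (mod 4), so (5/63) = +(63/5).
Reduce top mod 5: now compute (3/5).
Reciprocity: 3 ≡ 3 and 5 ≡ 1 (mod 4), so (3/5) = +(5/3).
Reduce top mod 3: now compute (2/3).
Pull out 2: since 3 ≡ 3 (mod 8), (2/3) = -1.
Reached (1/3) = 1. Collecting the sign flips along the way, the symbol is +1.

1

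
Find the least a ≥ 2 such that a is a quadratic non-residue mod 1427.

(2/1427) = −1, so 2 is the smallest positive non-residue mod 1427.

2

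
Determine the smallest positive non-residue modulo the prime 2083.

2

(2/2083) = −1, so 2 is the smallest positive non-residue mod 2083.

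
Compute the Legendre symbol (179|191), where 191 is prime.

Euler's criterion: (179/191) ≡ 179^95 (mod 191).
179^2 ≡ 144 (mod 191)
179^4 ≡ 108 (mod 191)
179^8 ≡ 13 (mod 191)
179^16 ≡ 169 (mod 191)
179^32 ≡ 102 (mod 191)
179^64 ≡ 90 (mod 191)
179^95 = 179^(64+16+8+4+2+1) ≡ 190 (mod 191).
Result is 190 ≡ −1, so (179/191) = −1.

-1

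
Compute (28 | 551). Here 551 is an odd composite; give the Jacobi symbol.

1

Pull out 2^2: since 551 ≡ 7 (mod 8), (2/551) = +1, so (2/551)^2 = +1.
Reciprocity: 7 ≡ 3 and 551 ≡ 3 (mod 4), so (7/551) = −(551/7).
Reduce top mod 7: now compute (5/7).
Reciprocity: 5 ≡ 1 and 7 ≡ 3 (mod 4), so (5/7) = +(7/5).
Reduce top mod 5: now compute (2/5).
Pull out 2: since 5 ≡ 5 (mod 8), (2/5) = -1.
Reached (1/5) = 1. Collecting the sign flips along the way, the symbol is +1.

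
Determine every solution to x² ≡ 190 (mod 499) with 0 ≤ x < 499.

Since 499 ≡ 3 (mod 4), a square root of 190 is 190^((499+1)/4) = 190^125 mod 499.
Repeated squaring: 190^2≡172, 190^4≡143, 190^8≡489, 190^16≡100, 190^32≡20, 190^64≡400 (mod 499).
190^125 = 190^(64+32+16+8+4+1) ≡ 317 (mod 499).
Check: 317² = 100489 ≡ 190 (mod 499). The two roots are 182 and 317.

182, 317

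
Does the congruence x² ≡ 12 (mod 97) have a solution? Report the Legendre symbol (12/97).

Euler's criterion: (12/97) ≡ 12^48 (mod 97).
12^2 ≡ 47 (mod 97)
12^4 ≡ 75 (mod 97)
12^8 ≡ 96 (mod 97)
12^16 ≡ 1 (mod 97)
12^32 ≡ 1 (mod 97)
12^48 = 12^(32+16) ≡ 1 (mod 97).
Result is 1, so (12/97) = 1.

1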